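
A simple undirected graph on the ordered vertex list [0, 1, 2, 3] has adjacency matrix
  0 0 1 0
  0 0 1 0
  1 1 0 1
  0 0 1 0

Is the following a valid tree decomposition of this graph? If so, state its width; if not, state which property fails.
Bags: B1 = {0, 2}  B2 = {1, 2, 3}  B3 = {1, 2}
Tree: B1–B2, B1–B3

No — bags containing vertex 1 are not connected in the tree.

A tree decomposition must satisfy three properties: every vertex lies in some bag; for every edge, both endpoints lie together in some bag; and for every vertex, the bags containing it form a connected subtree. Here bags containing vertex 1 are not connected in the tree, so the decomposition is invalid.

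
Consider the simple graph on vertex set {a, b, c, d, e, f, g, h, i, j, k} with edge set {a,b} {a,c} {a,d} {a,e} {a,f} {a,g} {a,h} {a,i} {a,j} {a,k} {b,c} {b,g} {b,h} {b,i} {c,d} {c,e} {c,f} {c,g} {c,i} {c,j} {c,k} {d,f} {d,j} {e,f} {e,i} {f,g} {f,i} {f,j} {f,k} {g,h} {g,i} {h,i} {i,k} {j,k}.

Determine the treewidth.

4

A width-4 tree decomposition is:
Bags: B1 = {a, c, e, f, i}  B2 = {a, c, f, i, k}  B3 = {a, c, f, j, k}  B4 = {a, c, f, g, i}  B5 = {a, c, d, f, j}  B6 = {a, b, c, g, i}  B7 = {a, b, g, h, i}
Tree: B1–B2, B2–B3, B1–B4, B3–B5, B4–B6, B6–B7
The largest bag has 5 vertices, giving width 4; this decomposition certifies tw(G) ≤ 4. For the lower bound, the 5 vertices {a, b, g, h, i} are pairwise adjacent, and any tree decomposition puts a clique entirely inside one bag — forcing width ≥ 4. The upper and lower bounds meet at 4, so that is the treewidth.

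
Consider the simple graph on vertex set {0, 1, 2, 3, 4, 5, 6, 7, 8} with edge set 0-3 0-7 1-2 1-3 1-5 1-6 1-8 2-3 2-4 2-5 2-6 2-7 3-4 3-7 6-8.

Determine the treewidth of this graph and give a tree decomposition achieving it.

Every bag has size at most 3, so the width is 3 − 1 = 2 and tw(G) ≤ 2. On the other hand G contains the 3-clique {0, 3, 7}. A clique must lie in a single bag of any decomposition, so no decomposition can have width below 2. Therefore the treewidth is 2.

Treewidth 2.
Bags: B1 = {1, 2, 6}  B2 = {1, 2, 3}  B3 = {2, 3, 7}  B4 = {0, 3, 7}  B5 = {1, 6, 8}  B6 = {2, 3, 4}  B7 = {1, 2, 5}
Tree: B1–B2, B2–B3, B3–B4, B1–B5, B2–B6, B1–B7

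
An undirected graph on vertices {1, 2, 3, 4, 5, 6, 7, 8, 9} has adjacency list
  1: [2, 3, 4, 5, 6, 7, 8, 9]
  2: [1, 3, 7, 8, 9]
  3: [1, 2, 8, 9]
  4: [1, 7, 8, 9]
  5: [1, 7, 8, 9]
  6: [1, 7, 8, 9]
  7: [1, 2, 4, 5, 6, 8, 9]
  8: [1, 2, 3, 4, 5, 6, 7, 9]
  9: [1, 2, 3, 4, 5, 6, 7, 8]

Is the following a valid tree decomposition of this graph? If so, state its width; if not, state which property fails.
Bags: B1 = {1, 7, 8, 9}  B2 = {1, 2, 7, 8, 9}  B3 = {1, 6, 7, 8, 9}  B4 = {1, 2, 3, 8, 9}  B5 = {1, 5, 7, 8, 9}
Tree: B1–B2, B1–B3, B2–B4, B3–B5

No — vertex 4 appears in no bag.

A tree decomposition must satisfy three properties: every vertex lies in some bag; for every edge, both endpoints lie together in some bag; and for every vertex, the bags containing it form a connected subtree. Here vertex 4 appears in no bag, so the decomposition is invalid.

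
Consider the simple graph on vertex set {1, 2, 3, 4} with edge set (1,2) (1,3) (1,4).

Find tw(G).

A width-1 tree decomposition is:
Bags: B1 = {1, 4}  B2 = {1, 3}  B3 = {1, 2}
Tree: B1–B2, B1–B3
The largest bag has 2 vertices, giving width 1; this decomposition certifies tw(G) ≤ 1. Since G has at least one edge (e.g. 4–1), it is not an edgeless graph, so tw(G) ≥ 1. Therefore the treewidth is 1.

1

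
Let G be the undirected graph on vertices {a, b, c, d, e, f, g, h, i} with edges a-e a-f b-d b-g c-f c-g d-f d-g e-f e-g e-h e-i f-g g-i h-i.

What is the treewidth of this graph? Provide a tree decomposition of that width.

Every bag has size at most 3, so the width is 3 − 1 = 2 and tw(G) ≤ 2. On the other hand G contains the 3-clique {d, f, g}. A clique must lie in a single bag of any decomposition, so no decomposition can have width below 2. Combining the bounds, tw(G) = 2.

Treewidth 2.
One such decomposition:
Bags: B1 = {e, f, g}  B2 = {d, f, g}  B3 = {b, d, g}  B4 = {c, f, g}  B5 = {e, g, i}  B6 = {a, e, f}  B7 = {e, h, i}
Tree: B1–B2, B2–B3, B2–B4, B1–B5, B1–B6, B5–B7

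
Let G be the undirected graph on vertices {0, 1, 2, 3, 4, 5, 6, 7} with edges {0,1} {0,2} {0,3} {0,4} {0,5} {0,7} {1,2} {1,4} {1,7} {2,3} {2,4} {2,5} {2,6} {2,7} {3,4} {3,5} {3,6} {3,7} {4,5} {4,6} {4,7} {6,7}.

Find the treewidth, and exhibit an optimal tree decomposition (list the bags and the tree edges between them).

Treewidth 4.
One such decomposition:
Bags: B1 = {0, 2, 3, 4, 7}  B2 = {0, 2, 3, 4, 5}  B3 = {2, 3, 4, 6, 7}  B4 = {0, 1, 2, 4, 7}
Tree: B1–B2, B1–B3, B1–B4

Each bag holds 5 vertices, so the decomposition has width 4, which upper-bounds the treewidth. Conversely, {0, 1, 2, 4, 7} is a clique of size 5, and the vertices of any clique must share a bag in every tree decomposition; so some bag has ≥ 5 vertices and tw(G) ≥ 4. The upper and lower bounds meet at 4, so that is the treewidth.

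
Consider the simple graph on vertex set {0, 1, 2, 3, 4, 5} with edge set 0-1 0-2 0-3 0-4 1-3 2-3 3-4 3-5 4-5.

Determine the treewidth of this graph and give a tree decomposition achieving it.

The largest bag has 3 vertices, giving width 2; this decomposition certifies tw(G) ≤ 2. For the lower bound, the 3 vertices {0, 1, 3} are pairwise adjacent, and any tree decomposition puts a clique entirely inside one bag — forcing width ≥ 2. The upper and lower bounds meet at 2, so that is the treewidth.

Treewidth 2.
One optimal decomposition is:
Bags: B1 = {0, 3, 4}  B2 = {0, 2, 3}  B3 = {3, 4, 5}  B4 = {0, 1, 3}
Tree: B1–B2, B1–B3, B2–B4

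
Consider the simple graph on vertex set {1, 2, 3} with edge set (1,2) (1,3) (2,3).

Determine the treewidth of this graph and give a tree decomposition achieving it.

Treewidth 2.
One optimal decomposition is:
Bags: B1 = {1, 2, 3}
Tree: (single bag)

With just one bag of size 3, the width is 3 − 1 = 2, so tw(G) ≤ 2. On the other hand G contains the 3-clique {1, 2, 3}. A clique must lie in a single bag of any decomposition, so no decomposition can have width below 2. Combining the bounds, tw(G) = 2.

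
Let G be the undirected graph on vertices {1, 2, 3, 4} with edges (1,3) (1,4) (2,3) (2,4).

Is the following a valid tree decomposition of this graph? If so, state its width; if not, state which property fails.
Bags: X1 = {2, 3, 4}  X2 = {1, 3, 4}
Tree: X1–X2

Yes; width 2.

Vertex coverage: the bags together contain {1, 2, 3, 4}, the full vertex set. Edge coverage: each edge of G has both endpoints in at least one bag. Running intersection: for every vertex, the bags containing it form a connected subtree. All three properties hold, so this is a valid tree decomposition of width max|bag| − 1 = 2, and hence tw(G) ≤ 2.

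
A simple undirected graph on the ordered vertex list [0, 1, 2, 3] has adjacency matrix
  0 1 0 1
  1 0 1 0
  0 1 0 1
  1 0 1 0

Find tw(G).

2

A width-2 tree decomposition is:
Bags: B1 = {0, 1, 2}  B2 = {0, 2, 3}
Tree: B1–B2
The largest bag has 3 vertices, giving width 2; this decomposition certifies tw(G) ≤ 2. The edges 0–1–2–3–0 form a cycle, so G is not a tree and its treewidth is at least 2. Therefore the treewidth is 2.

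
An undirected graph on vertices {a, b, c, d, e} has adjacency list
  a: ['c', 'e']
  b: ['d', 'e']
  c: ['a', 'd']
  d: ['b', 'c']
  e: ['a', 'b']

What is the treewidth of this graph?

2

A width-2 tree decomposition is:
Bags: B1 = {a, c, e}  B2 = {b, c, e}  B3 = {b, c, d}
Tree: B1–B2, B2–B3
Every bag has size at most 3, so the width is 3 − 1 = 2 and tw(G) ≤ 2. For the lower bound, G contains the cycle c–a–e–b–d–c, so G is not a forest; only forests have treewidth ≤ 1, hence tw(G) ≥ 2. Therefore the treewidth is 2.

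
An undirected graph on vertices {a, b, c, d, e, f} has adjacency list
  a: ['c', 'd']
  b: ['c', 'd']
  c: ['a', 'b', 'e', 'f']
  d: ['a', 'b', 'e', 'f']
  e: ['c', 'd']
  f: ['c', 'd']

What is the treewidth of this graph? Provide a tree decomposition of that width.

Treewidth 2.
One optimal decomposition is:
Bags: B1 = {b, c, d}  B2 = {c, d, f}  B3 = {c, d, e}  B4 = {a, c, d}
Tree: B1–B2, B2–B3, B3–B4

Every bag has size at most 3, so the width is 3 − 1 = 2 and tw(G) ≤ 2. For the lower bound, G contains the cycle d–b–c–f–d, so G is not a forest; only forests have treewidth ≤ 1, hence tw(G) ≥ 2. Combining the bounds, tw(G) = 2.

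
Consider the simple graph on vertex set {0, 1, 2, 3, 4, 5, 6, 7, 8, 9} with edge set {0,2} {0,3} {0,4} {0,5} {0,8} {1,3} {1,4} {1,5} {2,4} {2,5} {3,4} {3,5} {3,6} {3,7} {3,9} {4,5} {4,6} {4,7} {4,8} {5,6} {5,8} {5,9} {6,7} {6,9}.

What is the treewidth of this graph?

A width-3 tree decomposition is:
Bags: B1 = {3, 4, 5, 6}  B2 = {1, 3, 4, 5}  B3 = {0, 3, 4, 5}  B4 = {0, 2, 4, 5}  B5 = {3, 4, 6, 7}  B6 = {0, 4, 5, 8}  B7 = {3, 5, 6, 9}
Tree: B1–B2, B2–B3, B3–B4, B1–B5, B4–B6, B1–B7
Each bag holds 4 vertices, so the decomposition has width 3, which upper-bounds the treewidth. On the other hand G contains the 4-clique {3, 5, 6, 9}. A clique must lie in a single bag of any decomposition, so no decomposition can have width below 3. Hence tw(G) = 3 exactly.

3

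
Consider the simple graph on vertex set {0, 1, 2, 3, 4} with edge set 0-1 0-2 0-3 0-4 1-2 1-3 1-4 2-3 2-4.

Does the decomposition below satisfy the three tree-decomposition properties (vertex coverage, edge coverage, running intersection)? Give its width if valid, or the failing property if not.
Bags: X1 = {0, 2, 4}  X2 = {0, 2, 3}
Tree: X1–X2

No — vertex 1 appears in no bag.

A tree decomposition must satisfy three properties: every vertex lies in some bag; for every edge, both endpoints lie together in some bag; and for every vertex, the bags containing it form a connected subtree. Here vertex 1 appears in no bag, so the decomposition is invalid.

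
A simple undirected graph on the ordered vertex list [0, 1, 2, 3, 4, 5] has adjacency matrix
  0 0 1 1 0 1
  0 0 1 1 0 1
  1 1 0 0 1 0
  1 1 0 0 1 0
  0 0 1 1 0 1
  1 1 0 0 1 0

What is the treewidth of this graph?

A width-3 tree decomposition is:
Bags: B1 = {0, 1, 3, 4}  B2 = {0, 1, 2, 4}  B3 = {0, 1, 4, 5}
Tree: B1–B2, B2–B3
Each bag holds 4 vertices, so the decomposition has width 3, which upper-bounds the treewidth. For the lower bound: the 4 vertex sets {1,3}, {2,4}, {0}, {5} are disjoint, each induces a connected subgraph, and every pair is joined by at least one edge of G. Contracting each set to a single vertex therefore yields K_{4} as a minor, and since treewidth is minor-monotone, tw(G) ≥ tw(K_{4}) = 3. Combining the bounds, tw(G) = 3.

3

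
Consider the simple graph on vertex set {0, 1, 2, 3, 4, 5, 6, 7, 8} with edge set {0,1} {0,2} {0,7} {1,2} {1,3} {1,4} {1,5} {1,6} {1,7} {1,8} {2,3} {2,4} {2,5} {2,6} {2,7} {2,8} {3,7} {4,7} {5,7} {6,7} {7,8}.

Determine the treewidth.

3

A width-3 tree decomposition is:
Bags: B1 = {1, 2, 7, 8}  B2 = {1, 2, 4, 7}  B3 = {1, 2, 3, 7}  B4 = {1, 2, 5, 7}  B5 = {0, 1, 2, 7}  B6 = {1, 2, 6, 7}
Tree: B1–B2, B2–B3, B3–B4, B3–B5, B2–B6
Every bag has size at most 4, so the width is 4 − 1 = 3 and tw(G) ≤ 3. On the other hand G contains the 4-clique {0, 1, 2, 7}. A clique must lie in a single bag of any decomposition, so no decomposition can have width below 3. Hence tw(G) = 3 exactly.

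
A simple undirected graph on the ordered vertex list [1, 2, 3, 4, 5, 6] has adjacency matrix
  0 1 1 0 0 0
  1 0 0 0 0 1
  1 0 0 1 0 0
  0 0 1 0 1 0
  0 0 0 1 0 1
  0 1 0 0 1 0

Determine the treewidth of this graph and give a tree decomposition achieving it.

Treewidth 2.
Bags: B1 = {3, 4, 5}  B2 = {3, 5, 6}  B3 = {2, 3, 6}  B4 = {1, 2, 3}
Tree: B1–B2, B2–B3, B3–B4

Each bag holds 3 vertices, so the decomposition has width 2, which upper-bounds the treewidth. The edges 3–4–5–6–2–1–3 form a cycle, so G is not a tree and its treewidth is at least 2. Hence tw(G) = 2 exactly.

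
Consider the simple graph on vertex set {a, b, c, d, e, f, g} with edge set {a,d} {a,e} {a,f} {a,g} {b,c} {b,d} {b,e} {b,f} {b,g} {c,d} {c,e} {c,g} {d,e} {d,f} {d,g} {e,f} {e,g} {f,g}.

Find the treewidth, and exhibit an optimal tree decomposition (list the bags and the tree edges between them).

Treewidth 4.
One optimal decomposition is:
Bags: B1 = {b, d, e, f, g}  B2 = {b, c, d, e, g}  B3 = {a, d, e, f, g}
Tree: B1–B2, B1–B3

Every bag has size at most 5, so the width is 5 − 1 = 4 and tw(G) ≤ 4. For the lower bound, the 5 vertices {b, c, d, e, g} are pairwise adjacent, and any tree decomposition puts a clique entirely inside one bag — forcing width ≥ 4. Therefore the treewidth is 4.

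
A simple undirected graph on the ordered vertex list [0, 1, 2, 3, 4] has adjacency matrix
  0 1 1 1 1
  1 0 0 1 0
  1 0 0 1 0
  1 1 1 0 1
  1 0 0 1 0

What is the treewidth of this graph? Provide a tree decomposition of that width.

Treewidth 2.
One such decomposition:
Bags: B1 = {0, 2, 3}  B2 = {0, 1, 3}  B3 = {0, 3, 4}
Tree: B1–B2, B1–B3

Every bag has size at most 3, so the width is 3 − 1 = 2 and tw(G) ≤ 2. Conversely, {0, 1, 3} is a clique of size 3, and the vertices of any clique must share a bag in every tree decomposition; so some bag has ≥ 3 vertices and tw(G) ≥ 2. Hence tw(G) = 2 exactly.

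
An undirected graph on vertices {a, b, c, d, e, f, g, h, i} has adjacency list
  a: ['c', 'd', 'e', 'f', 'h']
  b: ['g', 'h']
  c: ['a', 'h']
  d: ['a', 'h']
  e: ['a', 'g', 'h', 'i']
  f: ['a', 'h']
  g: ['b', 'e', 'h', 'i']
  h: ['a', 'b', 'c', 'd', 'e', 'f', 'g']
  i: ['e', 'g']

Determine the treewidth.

A width-2 tree decomposition is:
Bags: B1 = {e, g, h}  B2 = {e, g, i}  B3 = {a, e, h}  B4 = {a, c, h}  B5 = {a, d, h}  B6 = {b, g, h}  B7 = {a, f, h}
Tree: B1–B2, B1–B3, B3–B4, B3–B5, B1–B6, B3–B7
The largest bag has 3 vertices, giving width 2; this decomposition certifies tw(G) ≤ 2. On the other hand G contains the 3-clique {e, g, h}. A clique must lie in a single bag of any decomposition, so no decomposition can have width below 2. Hence tw(G) = 2 exactly.

2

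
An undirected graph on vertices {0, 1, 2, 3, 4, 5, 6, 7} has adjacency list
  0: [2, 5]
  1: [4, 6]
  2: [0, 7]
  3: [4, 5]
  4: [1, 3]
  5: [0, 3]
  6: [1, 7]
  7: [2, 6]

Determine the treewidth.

2

A width-2 tree decomposition is:
Bags: B1 = {1, 6, 7}  B2 = {1, 4, 7}  B3 = {3, 4, 7}  B4 = {3, 5, 7}  B5 = {0, 5, 7}  B6 = {0, 2, 7}
Tree: B1–B2, B2–B3, B3–B4, B4–B5, B5–B6
The largest bag has 3 vertices, giving width 2; this decomposition certifies tw(G) ≤ 2. For the lower bound, G contains the cycle 7–6–1–4–3–5–0–2–7, so G is not a forest; only forests have treewidth ≤ 1, hence tw(G) ≥ 2. Hence tw(G) = 2 exactly.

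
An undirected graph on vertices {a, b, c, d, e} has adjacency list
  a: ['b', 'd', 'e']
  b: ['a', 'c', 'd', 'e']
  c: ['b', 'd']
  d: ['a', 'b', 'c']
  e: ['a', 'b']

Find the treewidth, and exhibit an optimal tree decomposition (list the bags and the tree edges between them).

The largest bag has 3 vertices, giving width 2; this decomposition certifies tw(G) ≤ 2. For the lower bound, the 3 vertices {b, c, d} are pairwise adjacent, and any tree decomposition puts a clique entirely inside one bag — forcing width ≥ 2. Combining the bounds, tw(G) = 2.

Treewidth 2.
One such decomposition:
Bags: B1 = {b, c, d}  B2 = {a, b, d}  B3 = {a, b, e}
Tree: B1–B2, B2–B3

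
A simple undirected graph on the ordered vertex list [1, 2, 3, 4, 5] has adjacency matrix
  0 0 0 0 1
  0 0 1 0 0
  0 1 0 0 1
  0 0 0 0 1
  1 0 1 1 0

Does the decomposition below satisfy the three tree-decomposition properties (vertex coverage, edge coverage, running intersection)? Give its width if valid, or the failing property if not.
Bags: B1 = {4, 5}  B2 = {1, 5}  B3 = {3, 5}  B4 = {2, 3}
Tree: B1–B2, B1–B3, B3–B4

Yes; width 1.

Every vertex of G appears in some bag (union = {1, 2, 3, 4, 5}); every edge is covered by a bag; and for each vertex v the set of bags containing v is connected in the bag tree. The decomposition is therefore valid. The largest bag has 2 vertices, so the width is 1.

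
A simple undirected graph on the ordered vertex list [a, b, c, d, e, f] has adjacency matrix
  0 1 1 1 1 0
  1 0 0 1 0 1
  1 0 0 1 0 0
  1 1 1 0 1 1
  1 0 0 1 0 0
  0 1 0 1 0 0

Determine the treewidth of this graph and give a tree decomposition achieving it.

Treewidth 2.
One such decomposition:
Bags: B1 = {a, c, d}  B2 = {a, b, d}  B3 = {a, d, e}  B4 = {b, d, f}
Tree: B1–B2, B2–B3, B2–B4

Every bag has size at most 3, so the width is 3 − 1 = 2 and tw(G) ≤ 2. Conversely, {a, d, e} is a clique of size 3, and the vertices of any clique must share a bag in every tree decomposition; so some bag has ≥ 3 vertices and tw(G) ≥ 2. The upper and lower bounds meet at 2, so that is the treewidth.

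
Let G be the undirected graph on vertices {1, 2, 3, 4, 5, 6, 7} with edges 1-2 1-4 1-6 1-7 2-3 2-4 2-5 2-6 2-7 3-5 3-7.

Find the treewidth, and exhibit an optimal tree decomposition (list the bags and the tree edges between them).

Treewidth 2.
One optimal decomposition is:
Bags: B1 = {2, 3, 5}  B2 = {2, 3, 7}  B3 = {1, 2, 7}  B4 = {1, 2, 6}  B5 = {1, 2, 4}
Tree: B1–B2, B2–B3, B3–B4, B3–B5

Each bag holds 3 vertices, so the decomposition has width 2, which upper-bounds the treewidth. For the lower bound, the 3 vertices {1, 2, 4} are pairwise adjacent, and any tree decomposition puts a clique entirely inside one bag — forcing width ≥ 2. Combining the bounds, tw(G) = 2.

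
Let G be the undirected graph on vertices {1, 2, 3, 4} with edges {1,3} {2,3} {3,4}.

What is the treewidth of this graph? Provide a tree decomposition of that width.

Each bag holds 2 vertices, so the decomposition has width 1, which upper-bounds the treewidth. Since G has at least one edge (e.g. 4–3), it is not an edgeless graph, so tw(G) ≥ 1. Hence tw(G) = 1 exactly.

Treewidth 1.
One such decomposition:
Bags: B1 = {3, 4}  B2 = {1, 3}  B3 = {2, 3}
Tree: B1–B2, B2–B3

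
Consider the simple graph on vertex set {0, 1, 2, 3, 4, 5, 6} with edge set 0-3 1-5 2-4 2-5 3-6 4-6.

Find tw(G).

1

A width-1 tree decomposition is:
Bags: B1 = {1, 5}  B2 = {2, 5}  B3 = {2, 4}  B4 = {4, 6}  B5 = {3, 6}  B6 = {0, 3}
Tree: B1–B2, B2–B3, B3–B4, B4–B5, B5–B6
Every bag has size at most 2, so the width is 2 − 1 = 1 and tw(G) ≤ 1. G has an edge, so its treewidth is at least 1. The upper and lower bounds meet at 1, so that is the treewidth.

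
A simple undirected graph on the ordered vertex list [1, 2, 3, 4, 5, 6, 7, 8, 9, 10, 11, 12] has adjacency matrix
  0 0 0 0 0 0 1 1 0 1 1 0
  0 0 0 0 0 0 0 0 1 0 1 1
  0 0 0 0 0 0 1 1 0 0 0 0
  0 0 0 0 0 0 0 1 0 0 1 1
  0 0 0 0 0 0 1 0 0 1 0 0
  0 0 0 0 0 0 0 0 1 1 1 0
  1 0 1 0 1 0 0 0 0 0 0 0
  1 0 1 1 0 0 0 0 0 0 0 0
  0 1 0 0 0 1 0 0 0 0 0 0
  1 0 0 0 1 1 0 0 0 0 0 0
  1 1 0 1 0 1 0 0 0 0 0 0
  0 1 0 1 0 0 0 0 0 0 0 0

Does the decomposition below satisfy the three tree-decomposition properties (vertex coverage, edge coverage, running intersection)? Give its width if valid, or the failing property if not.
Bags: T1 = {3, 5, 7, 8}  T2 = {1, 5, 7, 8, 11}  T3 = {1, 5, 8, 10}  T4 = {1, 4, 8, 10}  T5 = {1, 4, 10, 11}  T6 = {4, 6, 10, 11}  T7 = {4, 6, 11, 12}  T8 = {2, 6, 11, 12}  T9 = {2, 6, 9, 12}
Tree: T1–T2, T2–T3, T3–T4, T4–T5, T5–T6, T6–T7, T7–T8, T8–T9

A tree decomposition must satisfy three properties: every vertex lies in some bag; for every edge, both endpoints lie together in some bag; and for every vertex, the bags containing it form a connected subtree. Here bags containing vertex 11 are not connected in the tree, so the decomposition is invalid.

No — bags containing vertex 11 are not connected in the tree.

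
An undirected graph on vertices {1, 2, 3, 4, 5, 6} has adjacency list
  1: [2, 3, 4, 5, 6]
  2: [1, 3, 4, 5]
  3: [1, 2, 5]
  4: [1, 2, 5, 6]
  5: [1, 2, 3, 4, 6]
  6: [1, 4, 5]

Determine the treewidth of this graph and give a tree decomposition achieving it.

Treewidth 3.
One such decomposition:
Bags: B1 = {1, 2, 4, 5}  B2 = {1, 2, 3, 5}  B3 = {1, 4, 5, 6}
Tree: B1–B2, B1–B3

Every bag has size at most 4, so the width is 4 − 1 = 3 and tw(G) ≤ 3. For the lower bound, the 4 vertices {1, 2, 3, 5} are pairwise adjacent, and any tree decomposition puts a clique entirely inside one bag — forcing width ≥ 3. Combining the bounds, tw(G) = 3.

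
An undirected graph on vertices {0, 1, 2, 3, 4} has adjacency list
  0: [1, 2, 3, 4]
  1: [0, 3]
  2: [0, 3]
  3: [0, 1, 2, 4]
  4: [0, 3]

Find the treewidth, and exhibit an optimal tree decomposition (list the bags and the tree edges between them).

Each bag holds 3 vertices, so the decomposition has width 2, which upper-bounds the treewidth. On the other hand G contains the 3-clique {0, 1, 3}. A clique must lie in a single bag of any decomposition, so no decomposition can have width below 2. Combining the bounds, tw(G) = 2.

Treewidth 2.
One such decomposition:
Bags: B1 = {0, 2, 3}  B2 = {0, 1, 3}  B3 = {0, 3, 4}
Tree: B1–B2, B1–B3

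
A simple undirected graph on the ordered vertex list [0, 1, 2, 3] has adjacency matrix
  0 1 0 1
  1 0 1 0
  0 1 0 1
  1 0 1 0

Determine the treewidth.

2

A width-2 tree decomposition is:
Bags: B1 = {0, 2, 3}  B2 = {0, 1, 2}
Tree: B1–B2
Each bag holds 3 vertices, so the decomposition has width 2, which upper-bounds the treewidth. Since 2–3–0–1–2 is a cycle in G, G is not acyclic. Forests are exactly the graphs of treewidth ≤ 1, so tw(G) ≥ 2. Hence tw(G) = 2 exactly.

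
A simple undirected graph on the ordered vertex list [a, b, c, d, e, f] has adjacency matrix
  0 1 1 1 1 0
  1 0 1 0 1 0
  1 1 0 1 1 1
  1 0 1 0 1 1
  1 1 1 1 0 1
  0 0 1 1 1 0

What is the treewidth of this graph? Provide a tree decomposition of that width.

Treewidth 3.
Bags: B1 = {a, b, c, e}  B2 = {a, c, d, e}  B3 = {c, d, e, f}
Tree: B1–B2, B2–B3

Every bag has size at most 4, so the width is 4 − 1 = 3 and tw(G) ≤ 3. Conversely, {c, d, e, f} is a clique of size 4, and the vertices of any clique must share a bag in every tree decomposition; so some bag has ≥ 4 vertices and tw(G) ≥ 3. Therefore the treewidth is 3.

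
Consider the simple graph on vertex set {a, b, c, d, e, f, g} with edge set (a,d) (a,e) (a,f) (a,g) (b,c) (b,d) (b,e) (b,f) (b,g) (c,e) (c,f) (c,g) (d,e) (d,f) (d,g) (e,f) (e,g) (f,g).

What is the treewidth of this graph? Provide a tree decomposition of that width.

Each bag holds 5 vertices, so the decomposition has width 4, which upper-bounds the treewidth. Conversely, {a, d, e, f, g} is a clique of size 5, and the vertices of any clique must share a bag in every tree decomposition; so some bag has ≥ 5 vertices and tw(G) ≥ 4. Therefore the treewidth is 4.

Treewidth 4.
Bags: B1 = {a, d, e, f, g}  B2 = {b, d, e, f, g}  B3 = {b, c, e, f, g}
Tree: B1–B2, B2–B3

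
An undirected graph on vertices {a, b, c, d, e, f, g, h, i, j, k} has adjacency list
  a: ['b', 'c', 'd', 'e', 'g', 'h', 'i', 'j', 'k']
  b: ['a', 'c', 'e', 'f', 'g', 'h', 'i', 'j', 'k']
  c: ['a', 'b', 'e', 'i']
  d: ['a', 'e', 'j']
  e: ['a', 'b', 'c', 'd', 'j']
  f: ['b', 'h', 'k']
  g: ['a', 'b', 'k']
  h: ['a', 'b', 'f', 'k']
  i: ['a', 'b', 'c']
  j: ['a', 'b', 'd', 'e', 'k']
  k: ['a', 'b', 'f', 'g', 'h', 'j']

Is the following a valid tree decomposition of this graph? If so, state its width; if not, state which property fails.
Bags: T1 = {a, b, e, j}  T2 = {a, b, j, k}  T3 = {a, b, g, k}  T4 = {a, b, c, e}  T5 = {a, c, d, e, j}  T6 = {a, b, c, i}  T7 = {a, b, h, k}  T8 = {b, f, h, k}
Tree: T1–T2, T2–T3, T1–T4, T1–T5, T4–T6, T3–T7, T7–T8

No — bags containing vertex c are not connected in the tree.

A tree decomposition must satisfy three properties: every vertex lies in some bag; for every edge, both endpoints lie together in some bag; and for every vertex, the bags containing it form a connected subtree. Here bags containing vertex c are not connected in the tree, so the decomposition is invalid.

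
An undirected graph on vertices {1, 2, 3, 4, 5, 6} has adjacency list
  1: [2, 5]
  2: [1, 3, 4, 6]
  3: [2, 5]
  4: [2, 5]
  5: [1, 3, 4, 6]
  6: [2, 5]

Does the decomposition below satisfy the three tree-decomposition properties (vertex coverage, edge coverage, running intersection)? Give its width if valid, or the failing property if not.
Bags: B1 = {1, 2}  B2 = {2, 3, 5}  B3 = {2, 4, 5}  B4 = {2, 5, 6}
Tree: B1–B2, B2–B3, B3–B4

A tree decomposition must satisfy three properties: every vertex lies in some bag; for every edge, both endpoints lie together in some bag; and for every vertex, the bags containing it form a connected subtree. Here edge (5,1) lies in no bag, so the decomposition is invalid.

No — edge (5,1) lies in no bag.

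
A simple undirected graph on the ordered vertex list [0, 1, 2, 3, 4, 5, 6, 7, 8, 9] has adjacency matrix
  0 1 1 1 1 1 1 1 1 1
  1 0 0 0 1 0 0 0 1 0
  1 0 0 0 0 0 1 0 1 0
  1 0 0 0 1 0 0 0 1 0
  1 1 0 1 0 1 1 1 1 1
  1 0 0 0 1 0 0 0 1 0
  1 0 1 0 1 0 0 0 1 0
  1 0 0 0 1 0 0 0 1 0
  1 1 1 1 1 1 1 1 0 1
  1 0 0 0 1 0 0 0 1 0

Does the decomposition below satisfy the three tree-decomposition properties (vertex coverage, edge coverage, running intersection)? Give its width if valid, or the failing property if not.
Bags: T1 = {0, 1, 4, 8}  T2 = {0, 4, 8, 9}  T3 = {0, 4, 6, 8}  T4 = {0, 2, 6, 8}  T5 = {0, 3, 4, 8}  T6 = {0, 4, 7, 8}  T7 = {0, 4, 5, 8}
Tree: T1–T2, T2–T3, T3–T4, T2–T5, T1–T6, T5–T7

Checking the three conditions: (i) the bags cover all of {0, 1, 2, 3, 4, 5, 6, 7, 8, 9}; (ii) for each edge, some bag contains both endpoints; (iii) the bags containing any fixed vertex form a subtree. All hold, so the decomposition is valid with width 4 − 1 = 3.

Yes; width 3.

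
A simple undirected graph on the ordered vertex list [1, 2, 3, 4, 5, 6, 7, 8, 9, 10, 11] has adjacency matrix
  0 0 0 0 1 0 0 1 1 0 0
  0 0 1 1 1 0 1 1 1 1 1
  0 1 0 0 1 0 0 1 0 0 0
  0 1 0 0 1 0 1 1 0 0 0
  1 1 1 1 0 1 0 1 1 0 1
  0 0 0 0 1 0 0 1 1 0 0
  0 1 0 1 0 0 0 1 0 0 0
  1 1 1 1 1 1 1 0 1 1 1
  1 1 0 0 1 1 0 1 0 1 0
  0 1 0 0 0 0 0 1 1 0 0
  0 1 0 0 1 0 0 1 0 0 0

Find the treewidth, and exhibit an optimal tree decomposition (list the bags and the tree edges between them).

Treewidth 3.
One optimal decomposition is:
Bags: B1 = {2, 5, 8, 9}  B2 = {2, 4, 5, 8}  B3 = {1, 5, 8, 9}  B4 = {5, 6, 8, 9}  B5 = {2, 3, 5, 8}  B6 = {2, 4, 7, 8}  B7 = {2, 8, 9, 10}  B8 = {2, 5, 8, 11}
Tree: B1–B2, B1–B3, B3–B4, B2–B5, B2–B6, B1–B7, B5–B8

Every bag has size at most 4, so the width is 4 − 1 = 3 and tw(G) ≤ 3. Conversely, {1, 5, 8, 9} is a clique of size 4, and the vertices of any clique must share a bag in every tree decomposition; so some bag has ≥ 4 vertices and tw(G) ≥ 3. Combining the bounds, tw(G) = 3.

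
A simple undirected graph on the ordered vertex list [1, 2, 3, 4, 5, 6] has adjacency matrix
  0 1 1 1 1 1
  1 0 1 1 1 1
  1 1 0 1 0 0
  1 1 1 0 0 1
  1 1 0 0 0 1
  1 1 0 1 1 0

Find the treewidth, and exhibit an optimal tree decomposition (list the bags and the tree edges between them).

Treewidth 3.
One optimal decomposition is:
Bags: B1 = {1, 2, 4, 6}  B2 = {1, 2, 3, 4}  B3 = {1, 2, 5, 6}
Tree: B1–B2, B1–B3

The largest bag has 4 vertices, giving width 3; this decomposition certifies tw(G) ≤ 3. For the lower bound, the 4 vertices {1, 2, 3, 4} are pairwise adjacent, and any tree decomposition puts a clique entirely inside one bag — forcing width ≥ 3. Combining the bounds, tw(G) = 3.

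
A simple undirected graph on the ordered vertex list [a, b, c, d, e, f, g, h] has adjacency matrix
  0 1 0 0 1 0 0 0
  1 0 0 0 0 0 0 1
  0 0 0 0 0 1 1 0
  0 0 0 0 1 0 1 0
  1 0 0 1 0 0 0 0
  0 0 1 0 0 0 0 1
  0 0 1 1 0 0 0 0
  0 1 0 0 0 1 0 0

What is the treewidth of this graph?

A width-2 tree decomposition is:
Bags: B1 = {a, d, e}  B2 = {a, d, g}  B3 = {a, c, g}  B4 = {a, c, f}  B5 = {a, f, h}  B6 = {a, b, h}
Tree: B1–B2, B2–B3, B3–B4, B4–B5, B5–B6
The largest bag has 3 vertices, giving width 2; this decomposition certifies tw(G) ≤ 2. Since a–e–d–g–c–f–h–b–a is a cycle in G, G is not acyclic. Forests are exactly the graphs of treewidth ≤ 1, so tw(G) ≥ 2. The upper and lower bounds meet at 2, so that is the treewidth.

2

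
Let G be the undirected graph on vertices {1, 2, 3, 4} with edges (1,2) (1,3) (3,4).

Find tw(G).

1

A width-1 tree decomposition is:
Bags: B1 = {1, 2}  B2 = {1, 3}  B3 = {3, 4}
Tree: B1–B2, B2–B3
Each bag holds 2 vertices, so the decomposition has width 1, which upper-bounds the treewidth. Since G has at least one edge (e.g. 2–1), it is not an edgeless graph, so tw(G) ≥ 1. Hence tw(G) = 1 exactly.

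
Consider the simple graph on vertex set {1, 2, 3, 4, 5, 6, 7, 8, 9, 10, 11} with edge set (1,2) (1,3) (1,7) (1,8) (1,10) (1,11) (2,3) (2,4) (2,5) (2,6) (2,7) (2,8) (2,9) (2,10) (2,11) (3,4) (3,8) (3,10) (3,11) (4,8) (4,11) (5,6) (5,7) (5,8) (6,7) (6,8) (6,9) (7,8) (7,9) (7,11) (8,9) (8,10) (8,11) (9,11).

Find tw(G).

4

A width-4 tree decomposition is:
Bags: B1 = {1, 2, 3, 8, 11}  B2 = {2, 3, 4, 8, 11}  B3 = {1, 2, 3, 8, 10}  B4 = {1, 2, 7, 8, 11}  B5 = {2, 7, 8, 9, 11}  B6 = {2, 6, 7, 8, 9}  B7 = {2, 5, 6, 7, 8}
Tree: B1–B2, B1–B3, B1–B4, B4–B5, B5–B6, B6–B7
Each bag holds 5 vertices, so the decomposition has width 4, which upper-bounds the treewidth. For the lower bound, the 5 vertices {1, 2, 3, 8, 10} are pairwise adjacent, and any tree decomposition puts a clique entirely inside one bag — forcing width ≥ 4. Therefore the treewidth is 4.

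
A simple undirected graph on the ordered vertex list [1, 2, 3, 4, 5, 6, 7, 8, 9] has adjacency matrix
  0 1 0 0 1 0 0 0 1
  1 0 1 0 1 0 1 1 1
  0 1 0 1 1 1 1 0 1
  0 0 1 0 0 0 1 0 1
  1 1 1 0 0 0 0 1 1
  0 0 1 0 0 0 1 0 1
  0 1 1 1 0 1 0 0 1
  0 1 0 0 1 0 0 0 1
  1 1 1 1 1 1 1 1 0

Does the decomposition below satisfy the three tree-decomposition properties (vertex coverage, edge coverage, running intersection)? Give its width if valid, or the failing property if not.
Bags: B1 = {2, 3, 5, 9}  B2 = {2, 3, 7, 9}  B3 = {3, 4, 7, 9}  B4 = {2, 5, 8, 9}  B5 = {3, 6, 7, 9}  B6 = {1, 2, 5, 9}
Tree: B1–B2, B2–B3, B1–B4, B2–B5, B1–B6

Yes; width 3.

Vertex coverage: the bags together contain {1, 2, 3, 4, 5, 6, 7, 8, 9}, the full vertex set. Edge coverage: each edge of G has both endpoints in at least one bag. Running intersection: for every vertex, the bags containing it form a connected subtree. All three properties hold, so this is a valid tree decomposition of width max|bag| − 1 = 3, and hence tw(G) ≤ 3.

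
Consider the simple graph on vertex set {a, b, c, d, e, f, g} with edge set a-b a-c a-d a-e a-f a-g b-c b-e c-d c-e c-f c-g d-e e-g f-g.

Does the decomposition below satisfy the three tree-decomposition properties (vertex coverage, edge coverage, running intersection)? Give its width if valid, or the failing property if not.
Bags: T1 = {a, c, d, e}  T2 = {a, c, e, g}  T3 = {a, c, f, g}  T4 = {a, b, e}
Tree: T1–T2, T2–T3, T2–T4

A tree decomposition must satisfy three properties: every vertex lies in some bag; for every edge, both endpoints lie together in some bag; and for every vertex, the bags containing it form a connected subtree. Here edge (c,b) lies in no bag, so the decomposition is invalid.

No — edge (c,b) lies in no bag.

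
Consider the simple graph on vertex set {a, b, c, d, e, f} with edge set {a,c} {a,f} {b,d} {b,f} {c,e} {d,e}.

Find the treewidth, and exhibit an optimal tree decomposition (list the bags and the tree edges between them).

The largest bag has 3 vertices, giving width 2; this decomposition certifies tw(G) ≤ 2. The edges c–a–f–b–d–e–c form a cycle, so G is not a tree and its treewidth is at least 2. Hence tw(G) = 2 exactly.

Treewidth 2.
Bags: B1 = {a, c, f}  B2 = {b, c, f}  B3 = {b, c, d}  B4 = {c, d, e}
Tree: B1–B2, B2–B3, B3–B4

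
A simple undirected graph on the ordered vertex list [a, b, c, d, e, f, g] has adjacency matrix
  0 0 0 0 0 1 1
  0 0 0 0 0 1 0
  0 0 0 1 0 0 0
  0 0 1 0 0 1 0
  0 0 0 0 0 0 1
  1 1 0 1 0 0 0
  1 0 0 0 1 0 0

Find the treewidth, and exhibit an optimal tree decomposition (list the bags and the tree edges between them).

Every bag has size at most 2, so the width is 2 − 1 = 1 and tw(G) ≤ 1. Since G has at least one edge (e.g. a–g), it is not an edgeless graph, so tw(G) ≥ 1. Hence tw(G) = 1 exactly.

Treewidth 1.
One such decomposition:
Bags: B1 = {a, g}  B2 = {e, g}  B3 = {a, f}  B4 = {b, f}  B5 = {d, f}  B6 = {c, d}
Tree: B1–B2, B1–B3, B3–B4, B4–B5, B5–B6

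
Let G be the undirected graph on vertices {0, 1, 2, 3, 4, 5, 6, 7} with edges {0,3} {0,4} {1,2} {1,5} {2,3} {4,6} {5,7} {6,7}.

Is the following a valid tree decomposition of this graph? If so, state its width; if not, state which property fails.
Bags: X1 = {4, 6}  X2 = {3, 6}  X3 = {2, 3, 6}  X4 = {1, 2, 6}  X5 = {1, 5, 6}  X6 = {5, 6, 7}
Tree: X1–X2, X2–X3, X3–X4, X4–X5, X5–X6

No — vertex 0 appears in no bag.

A tree decomposition must satisfy three properties: every vertex lies in some bag; for every edge, both endpoints lie together in some bag; and for every vertex, the bags containing it form a connected subtree. Here vertex 0 appears in no bag, so the decomposition is invalid.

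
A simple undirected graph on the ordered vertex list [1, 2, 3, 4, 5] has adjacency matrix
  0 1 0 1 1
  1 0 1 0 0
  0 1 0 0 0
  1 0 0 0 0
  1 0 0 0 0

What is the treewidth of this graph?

1

A width-1 tree decomposition is:
Bags: B1 = {1, 5}  B2 = {1, 4}  B3 = {1, 2}  B4 = {2, 3}
Tree: B1–B2, B1–B3, B3–B4
The largest bag has 2 vertices, giving width 1; this decomposition certifies tw(G) ≤ 1. Any graph with an edge has treewidth ≥ 1, and G has the edge 5–1. Combining the bounds, tw(G) = 1.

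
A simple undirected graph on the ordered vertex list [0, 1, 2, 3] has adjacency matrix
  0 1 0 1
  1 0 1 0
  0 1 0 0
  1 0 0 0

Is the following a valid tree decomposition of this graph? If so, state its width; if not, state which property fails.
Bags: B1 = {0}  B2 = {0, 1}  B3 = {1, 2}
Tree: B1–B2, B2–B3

No — vertex 3 appears in no bag.

A tree decomposition must satisfy three properties: every vertex lies in some bag; for every edge, both endpoints lie together in some bag; and for every vertex, the bags containing it form a connected subtree. Here vertex 3 appears in no bag, so the decomposition is invalid.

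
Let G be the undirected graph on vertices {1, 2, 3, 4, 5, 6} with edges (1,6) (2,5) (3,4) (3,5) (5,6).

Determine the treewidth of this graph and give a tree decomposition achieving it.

Treewidth 1.
One optimal decomposition is:
Bags: B1 = {3, 5}  B2 = {5, 6}  B3 = {1, 6}  B4 = {2, 5}  B5 = {3, 4}
Tree: B1–B2, B2–B3, B1–B4, B1–B5

Every bag has size at most 2, so the width is 2 − 1 = 1 and tw(G) ≤ 1. Since G has at least one edge (e.g. 5–3), it is not an edgeless graph, so tw(G) ≥ 1. The upper and lower bounds meet at 1, so that is the treewidth.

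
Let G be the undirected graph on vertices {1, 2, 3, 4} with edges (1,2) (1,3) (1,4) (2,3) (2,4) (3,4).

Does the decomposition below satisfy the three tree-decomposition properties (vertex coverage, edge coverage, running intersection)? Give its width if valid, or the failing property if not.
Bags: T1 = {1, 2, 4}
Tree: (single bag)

No — vertex 3 appears in no bag.

A tree decomposition must satisfy three properties: every vertex lies in some bag; for every edge, both endpoints lie together in some bag; and for every vertex, the bags containing it form a connected subtree. Here vertex 3 appears in no bag, so the decomposition is invalid.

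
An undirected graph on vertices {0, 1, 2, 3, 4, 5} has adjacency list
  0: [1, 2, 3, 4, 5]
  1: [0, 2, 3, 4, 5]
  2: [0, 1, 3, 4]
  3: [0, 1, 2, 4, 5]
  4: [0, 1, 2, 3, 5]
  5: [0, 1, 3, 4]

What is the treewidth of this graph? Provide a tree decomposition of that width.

Every bag has size at most 5, so the width is 5 − 1 = 4 and tw(G) ≤ 4. On the other hand G contains the 5-clique {0, 1, 2, 3, 4}. A clique must lie in a single bag of any decomposition, so no decomposition can have width below 4. The upper and lower bounds meet at 4, so that is the treewidth.

Treewidth 4.
Bags: B1 = {0, 1, 3, 4, 5}  B2 = {0, 1, 2, 3, 4}
Tree: B1–B2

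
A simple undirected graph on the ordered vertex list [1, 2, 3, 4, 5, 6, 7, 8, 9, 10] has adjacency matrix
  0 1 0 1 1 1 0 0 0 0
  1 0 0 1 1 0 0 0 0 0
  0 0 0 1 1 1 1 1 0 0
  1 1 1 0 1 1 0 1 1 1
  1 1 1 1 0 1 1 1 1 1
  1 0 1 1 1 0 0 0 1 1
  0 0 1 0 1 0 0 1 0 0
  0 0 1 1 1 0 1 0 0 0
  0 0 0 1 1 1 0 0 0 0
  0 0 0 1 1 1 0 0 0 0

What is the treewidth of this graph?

A width-3 tree decomposition is:
Bags: B1 = {1, 4, 5, 6}  B2 = {3, 4, 5, 6}  B3 = {3, 4, 5, 8}  B4 = {4, 5, 6, 10}  B5 = {1, 2, 4, 5}  B6 = {3, 5, 7, 8}  B7 = {4, 5, 6, 9}
Tree: B1–B2, B2–B3, B1–B4, B1–B5, B3–B6, B1–B7
Each bag holds 4 vertices, so the decomposition has width 3, which upper-bounds the treewidth. Conversely, {3, 4, 5, 8} is a clique of size 4, and the vertices of any clique must share a bag in every tree decomposition; so some bag has ≥ 4 vertices and tw(G) ≥ 3. Therefore the treewidth is 3.

3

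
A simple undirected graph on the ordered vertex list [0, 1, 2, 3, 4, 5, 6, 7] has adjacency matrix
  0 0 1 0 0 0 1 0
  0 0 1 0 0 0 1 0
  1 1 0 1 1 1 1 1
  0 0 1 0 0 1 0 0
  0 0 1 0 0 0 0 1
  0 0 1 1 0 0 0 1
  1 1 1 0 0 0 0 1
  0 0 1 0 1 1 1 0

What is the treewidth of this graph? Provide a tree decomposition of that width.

Treewidth 2.
Bags: B1 = {1, 2, 6}  B2 = {2, 6, 7}  B3 = {2, 5, 7}  B4 = {0, 2, 6}  B5 = {2, 4, 7}  B6 = {2, 3, 5}
Tree: B1–B2, B2–B3, B2–B4, B3–B5, B3–B6

The largest bag has 3 vertices, giving width 2; this decomposition certifies tw(G) ≤ 2. For the lower bound, the 3 vertices {2, 3, 5} are pairwise adjacent, and any tree decomposition puts a clique entirely inside one bag — forcing width ≥ 2. Combining the bounds, tw(G) = 2.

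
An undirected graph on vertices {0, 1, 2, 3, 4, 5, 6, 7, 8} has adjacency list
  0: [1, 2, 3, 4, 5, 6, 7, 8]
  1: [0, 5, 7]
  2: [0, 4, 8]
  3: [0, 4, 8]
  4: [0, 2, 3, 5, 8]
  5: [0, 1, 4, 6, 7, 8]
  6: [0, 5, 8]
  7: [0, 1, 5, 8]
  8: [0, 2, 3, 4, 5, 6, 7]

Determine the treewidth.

A width-3 tree decomposition is:
Bags: B1 = {0, 4, 5, 8}  B2 = {0, 3, 4, 8}  B3 = {0, 5, 7, 8}  B4 = {0, 2, 4, 8}  B5 = {0, 1, 5, 7}  B6 = {0, 5, 6, 8}
Tree: B1–B2, B1–B3, B2–B4, B3–B5, B3–B6
Every bag has size at most 4, so the width is 4 − 1 = 3 and tw(G) ≤ 3. Conversely, {0, 2, 4, 8} is a clique of size 4, and the vertices of any clique must share a bag in every tree decomposition; so some bag has ≥ 4 vertices and tw(G) ≥ 3. Combining the bounds, tw(G) = 3.

3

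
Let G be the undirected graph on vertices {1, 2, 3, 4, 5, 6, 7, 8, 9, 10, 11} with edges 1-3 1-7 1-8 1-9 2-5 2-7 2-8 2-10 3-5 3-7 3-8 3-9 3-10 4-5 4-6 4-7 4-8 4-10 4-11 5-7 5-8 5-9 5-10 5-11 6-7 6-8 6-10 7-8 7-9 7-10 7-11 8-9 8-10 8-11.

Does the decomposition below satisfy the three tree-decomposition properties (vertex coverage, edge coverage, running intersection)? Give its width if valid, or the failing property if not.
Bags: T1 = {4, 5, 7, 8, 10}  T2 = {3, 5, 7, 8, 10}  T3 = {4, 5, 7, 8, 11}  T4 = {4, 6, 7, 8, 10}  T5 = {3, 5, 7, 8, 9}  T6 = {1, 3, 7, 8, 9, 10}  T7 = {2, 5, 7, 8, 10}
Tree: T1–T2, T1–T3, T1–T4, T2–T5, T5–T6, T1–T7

No — bags containing vertex 10 are not connected in the tree.

A tree decomposition must satisfy three properties: every vertex lies in some bag; for every edge, both endpoints lie together in some bag; and for every vertex, the bags containing it form a connected subtree. Here bags containing vertex 10 are not connected in the tree, so the decomposition is invalid.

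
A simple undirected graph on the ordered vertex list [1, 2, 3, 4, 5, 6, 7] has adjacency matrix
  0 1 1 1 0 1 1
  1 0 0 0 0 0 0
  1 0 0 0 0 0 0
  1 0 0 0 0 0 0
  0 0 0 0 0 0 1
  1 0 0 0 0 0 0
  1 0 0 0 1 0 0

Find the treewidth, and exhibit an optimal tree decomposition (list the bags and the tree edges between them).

The largest bag has 2 vertices, giving width 1; this decomposition certifies tw(G) ≤ 1. G has an edge, so its treewidth is at least 1. Therefore the treewidth is 1.

Treewidth 1.
One such decomposition:
Bags: B1 = {1, 2}  B2 = {1, 3}  B3 = {1, 7}  B4 = {5, 7}  B5 = {1, 4}  B6 = {1, 6}
Tree: B1–B2, B1–B3, B3–B4, B1–B5, B3–B6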